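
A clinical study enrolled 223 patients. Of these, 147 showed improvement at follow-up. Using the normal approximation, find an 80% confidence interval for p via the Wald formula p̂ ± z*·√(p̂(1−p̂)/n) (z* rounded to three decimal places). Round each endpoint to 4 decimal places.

(0.6185, 0.6999)

p̂ = 147/223 = 0.65919.
Standard error of p̂: √(0.224658/223) = √0.001007433 = 0.031740.
The 80% critical value is z* = 1.282.
Margin of error: 1.282 × 0.031740 = 0.04069.
CI: 0.65919 ± 0.04069 = (0.6185, 0.6999).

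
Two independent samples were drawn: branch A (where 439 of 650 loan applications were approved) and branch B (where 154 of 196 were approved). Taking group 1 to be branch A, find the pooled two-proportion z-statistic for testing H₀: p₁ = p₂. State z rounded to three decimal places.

Sample proportions: p̂₁ = 439/650 = 0.67538 and p̂₂ = 154/196 = 0.78571.
Pooled p̂ = (439+154)/(650+196) = 593/846 = 0.70095.
Pooled SE = √[0.2096209·0.00664050] ≈ 0.037309.
z = (p̂₁ − p̂₂)/SE = (0.67538 − 0.78571)/0.037309 = -0.11033/0.037309 = -2.957.

z = -2.957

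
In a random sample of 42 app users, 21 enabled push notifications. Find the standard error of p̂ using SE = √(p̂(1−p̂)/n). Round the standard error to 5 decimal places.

The sample proportion is 21/42 = 0.50000.
p̂(1−p̂) = 0.250000.
Dividing by n and taking the root: √0.005952381 = 0.07715.

SE = 0.07715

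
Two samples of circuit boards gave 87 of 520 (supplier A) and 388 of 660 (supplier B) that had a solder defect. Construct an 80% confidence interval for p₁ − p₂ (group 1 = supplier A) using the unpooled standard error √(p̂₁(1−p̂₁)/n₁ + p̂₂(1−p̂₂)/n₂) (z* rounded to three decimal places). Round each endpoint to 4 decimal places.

p̂₁ = 87/520 = 0.16731, p̂₂ = 388/660 = 0.58788; p̂₁ − p̂₂ = -0.42057.
SE = √(0.000267915 + 0.000367087) = √0.000635002 = 0.025199.
For 80% confidence, z* = 1.282. Margin = 1.282·0.025199 = 0.03231.
CI: -0.42057 ± 0.03231 = (-0.4529, -0.3883).

(-0.4529, -0.3883)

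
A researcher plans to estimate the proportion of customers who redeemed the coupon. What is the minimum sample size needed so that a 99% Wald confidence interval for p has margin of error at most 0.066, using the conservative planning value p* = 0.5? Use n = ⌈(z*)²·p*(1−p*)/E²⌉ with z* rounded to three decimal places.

z* = 2.576 at the 99% level.
p*(1−p*) = 0.2500.
Required n before rounding: 6.635776 × 0.2500 / 0.066² = 380.841.
⌈380.841⌉ = 381.

n = 381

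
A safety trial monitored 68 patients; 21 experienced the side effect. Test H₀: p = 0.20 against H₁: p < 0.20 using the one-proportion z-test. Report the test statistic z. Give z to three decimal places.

The sample proportion is 21/68 = 0.30882.
SE₀ = √(0.20·0.80/68) = 0.048507.
z = (0.30882 − 0.20)/0.048507 = 0.10882/0.048507 = 2.243.

z = 2.243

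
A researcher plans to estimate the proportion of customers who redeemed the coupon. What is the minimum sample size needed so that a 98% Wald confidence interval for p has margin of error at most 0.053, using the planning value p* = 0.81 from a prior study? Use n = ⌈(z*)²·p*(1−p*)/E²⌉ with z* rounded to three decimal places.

n = 297

z* = 2.326 at the 98% level.
p*(1−p*) = 0.1539.
(z*)²·p*(1−p*)/E² = 5.410276·0.1539/0.002809 = 296.419.
Rounding up, n = 297.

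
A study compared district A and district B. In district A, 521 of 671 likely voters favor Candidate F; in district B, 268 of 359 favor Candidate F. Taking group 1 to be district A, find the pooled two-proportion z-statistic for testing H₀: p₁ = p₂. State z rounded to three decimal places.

z = 1.081

Sample proportions: p̂₁ = 521/671 = 0.77645 and p̂₂ = 268/359 = 0.74652.
Pooled p̂ = (521+268)/(671+359) = 789/1030 = 0.76602.
Pooled SE = √[0.1792337·0.00427583] ≈ 0.027683.
z = (p̂₁ − p̂₂)/SE = (0.77645 − 0.74652)/0.027683 = 0.02993/0.027683 = 1.081.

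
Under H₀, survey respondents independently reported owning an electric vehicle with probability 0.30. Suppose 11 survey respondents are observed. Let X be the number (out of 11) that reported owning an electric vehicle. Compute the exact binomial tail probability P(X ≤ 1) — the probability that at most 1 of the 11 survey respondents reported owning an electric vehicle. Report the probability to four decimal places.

P = 0.1130

X ~ Binomial(n=11, p=0.30).
P(X ≤ 1) = C(11,0)·0.30^0·0.70^11 + C(11,1)·0.30^1·0.70^10.
= 0.019773 + 0.093217 = 0.1130.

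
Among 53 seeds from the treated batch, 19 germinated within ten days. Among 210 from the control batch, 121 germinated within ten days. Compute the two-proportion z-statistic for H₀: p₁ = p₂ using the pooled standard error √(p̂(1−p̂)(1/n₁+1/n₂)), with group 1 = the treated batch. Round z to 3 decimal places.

z = -2.838

Sample proportions: p̂₁ = 19/53 = 0.35849 and p̂₂ = 121/210 = 0.57619.
Pooling: p̂ = 140/263 = 0.53232.
SE = √[p̂(1−p̂)(1/n₁+1/n₂)] = √[0.53232·0.46768·(1/53+1/210)] ≈ 0.076699.
z = -0.21770/0.076699 = -2.838.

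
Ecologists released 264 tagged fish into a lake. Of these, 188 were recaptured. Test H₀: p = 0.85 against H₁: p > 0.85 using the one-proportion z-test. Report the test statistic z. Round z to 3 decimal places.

The sample proportion is 188/264 = 0.71212.
SE₀ = √(0.85·0.15/264) = 0.021976.
z = (p̂ − p₀)/SE = (0.71212 − 0.85)/0.021976 = -6.274.

z = -6.274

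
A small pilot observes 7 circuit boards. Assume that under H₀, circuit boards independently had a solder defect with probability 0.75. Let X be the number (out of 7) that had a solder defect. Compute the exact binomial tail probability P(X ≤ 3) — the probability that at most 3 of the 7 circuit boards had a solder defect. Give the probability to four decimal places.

X is binomial with n = 7 and p = 0.75.
P(X ≤ 3) = C(7,0)·0.75^0·0.25^7 + C(7,1)·0.75^1·0.25^6 + C(7,2)·0.75^2·0.25^5 + C(7,3)·0.75^3·0.25^4.
= 0.000061 + 0.001282 + 0.011536 + 0.057678 = 0.0706.

P = 0.0706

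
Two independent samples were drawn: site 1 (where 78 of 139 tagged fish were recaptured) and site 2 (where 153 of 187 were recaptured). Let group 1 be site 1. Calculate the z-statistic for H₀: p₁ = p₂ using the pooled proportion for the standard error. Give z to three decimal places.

z = -5.051

Sample proportions: p̂₁ = 78/139 = 0.56115 and p̂₂ = 153/187 = 0.81818.
Pooled p̂ = (78+153)/(139+187) = 231/326 = 0.70859.
Pooled SE = √[0.2064906·0.01254184] ≈ 0.050890.
z = (p̂₁ − p̂₂)/SE = (0.56115 − 0.81818)/0.050890 = -0.25703/0.050890 = -5.051.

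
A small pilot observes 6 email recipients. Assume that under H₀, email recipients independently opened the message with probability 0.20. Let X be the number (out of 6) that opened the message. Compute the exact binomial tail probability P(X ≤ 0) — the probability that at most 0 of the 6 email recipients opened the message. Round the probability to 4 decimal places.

P = 0.2621

X is binomial with n = 6 and p = 0.20.
P(X ≤ 0) = C(6,0)·0.20^0·0.80^6.
= 0.262144 = 0.2621.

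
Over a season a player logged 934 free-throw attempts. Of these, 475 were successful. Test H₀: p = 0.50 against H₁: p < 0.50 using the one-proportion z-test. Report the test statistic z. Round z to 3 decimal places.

Sample proportion p̂ = 475/934 = 0.50857.
SE₀ = √(0.50·0.50/934) = 0.016360.
z = (p̂ − p₀)/SE = (0.50857 − 0.50)/0.016360 = 0.524.

z = 0.524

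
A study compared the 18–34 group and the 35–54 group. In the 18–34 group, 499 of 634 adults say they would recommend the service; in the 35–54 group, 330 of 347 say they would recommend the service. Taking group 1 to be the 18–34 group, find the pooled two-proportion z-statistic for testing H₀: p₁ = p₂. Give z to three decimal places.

Sample proportions: p̂₁ = 499/634 = 0.78707 and p̂₂ = 330/347 = 0.95101.
Pooled p̂ = (499+330)/(634+347) = 829/981 = 0.84506.
SE = √[p̂(1−p̂)(1/n₁+1/n₂)] = √[0.84506·0.15494·(1/634+1/347)] ≈ 0.024163.
z = (p̂₁ − p̂₂)/SE = (0.78707 − 0.95101)/0.024163 = -0.16394/0.024163 = -6.785.

z = -6.785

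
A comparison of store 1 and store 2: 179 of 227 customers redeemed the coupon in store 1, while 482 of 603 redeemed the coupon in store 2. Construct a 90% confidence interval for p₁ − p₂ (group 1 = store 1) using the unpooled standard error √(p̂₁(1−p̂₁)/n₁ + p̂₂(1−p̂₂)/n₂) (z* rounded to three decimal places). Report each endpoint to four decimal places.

p̂₁ = 179/227 = 0.78855, p̂₂ = 482/603 = 0.79934; p̂₁ − p̂₂ = -0.01079.
SE = √(0.000734542 + 0.000265999) = √0.001000541 = 0.031631.
For 90% confidence, z* = 1.645. Margin = 1.645·0.031631 = 0.05203.
So the interval runs from -0.0628 to 0.0412.

(-0.0628, 0.0412)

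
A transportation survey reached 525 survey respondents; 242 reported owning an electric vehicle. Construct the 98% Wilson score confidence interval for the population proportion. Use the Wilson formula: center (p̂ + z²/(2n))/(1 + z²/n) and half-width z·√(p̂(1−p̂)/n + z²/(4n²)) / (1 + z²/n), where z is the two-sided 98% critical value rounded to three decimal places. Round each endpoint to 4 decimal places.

(0.4110, 0.5117)

p̂ = 242/525 = 0.46095; z = 2.326, so z² = 5.410276.
Denominator 1 + z²/n = 1 + 5.410276/525 = 1.010305.
Adjusted center: (0.46095 + z²/(2n))/1.010305 = 0.46135.
Radicand: p̂(1−p̂)/n + z²/(4n²) = 0.000473286 + 0.000004907 = 0.000478193.
Half-width = 2.326·√0.000478193/1.010305 = 0.05035.
So the interval runs from 0.4110 to 0.5117.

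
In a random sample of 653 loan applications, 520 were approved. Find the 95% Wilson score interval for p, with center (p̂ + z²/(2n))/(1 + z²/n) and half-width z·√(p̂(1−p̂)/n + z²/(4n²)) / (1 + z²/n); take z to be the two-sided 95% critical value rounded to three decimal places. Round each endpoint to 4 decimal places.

Here p̂ = 520/653 = 0.79632 and z = 1.960 (z² = 3.841600).
Denominator 1 + z²/n = 1 + 3.841600/653 = 1.005883.
Center = (0.79632 + 0.002942)/1.005883 = 0.79459.
Radicand: p̂(1−p̂)/n + z²/(4n²) = 0.000248379 + 0.000002252 = 0.000250631.
Half-width = 1.960·√0.000250631/1.005883 = 0.03085.
So the interval runs from 0.7637 to 0.8254.

(0.7637, 0.8254)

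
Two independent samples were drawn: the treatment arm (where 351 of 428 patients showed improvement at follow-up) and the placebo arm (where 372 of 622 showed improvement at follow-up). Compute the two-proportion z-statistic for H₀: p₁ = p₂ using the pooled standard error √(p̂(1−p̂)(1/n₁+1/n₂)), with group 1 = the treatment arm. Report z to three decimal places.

p̂₁ = 351/428 = 0.82009, p̂₂ = 372/622 = 0.59807.
Pooled p̂ = (351+372)/(428+622) = 723/1050 = 0.68857.
Pooled SE = √[0.2144408·0.00394417] ≈ 0.029082.
z = (p̂₁ − p̂₂)/SE = (0.82009 − 0.59807)/0.029082 = 0.22202/0.029082 = 7.634.

z = 7.634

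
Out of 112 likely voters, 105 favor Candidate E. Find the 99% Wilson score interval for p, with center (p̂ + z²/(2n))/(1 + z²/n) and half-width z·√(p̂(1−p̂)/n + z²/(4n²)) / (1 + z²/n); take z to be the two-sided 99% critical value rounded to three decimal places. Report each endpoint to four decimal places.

Here p̂ = 105/112 = 0.93750 and z = 2.576 (z² = 6.635776).
Denominator 1 + z²/n = 1 + 6.635776/112 = 1.059248.
Adjusted center: (0.93750 + z²/(2n))/1.059248 = 0.91303.
Radicand: p̂(1−p̂)/n + z²/(4n²) = 0.000523158 + 0.000132250 = 0.000655408.
Half-width = 2.576·√0.000655408/1.059248 = 0.06226.
CI: 0.91303 ± 0.06226 = (0.8508, 0.9753).

(0.8508, 0.9753)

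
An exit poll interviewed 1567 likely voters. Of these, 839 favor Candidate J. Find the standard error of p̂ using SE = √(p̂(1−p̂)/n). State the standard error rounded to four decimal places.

SE = 0.0126

Sample proportion p̂ = 839/1567 = 0.53542.
p̂(1−p̂) = 0.248745.
SE = √(0.248745/1567) = √0.000158740 = 0.0126.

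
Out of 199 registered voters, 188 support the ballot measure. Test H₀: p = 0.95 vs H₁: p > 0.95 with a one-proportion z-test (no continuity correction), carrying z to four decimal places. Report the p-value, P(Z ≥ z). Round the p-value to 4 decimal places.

p-value = 0.6336

p̂ = 188/199 = 0.94472.
SE₀ = √(0.95·0.05/199) = 0.015450.
Test statistic (full precision, shown to 4 dp): z = (188/199 − 0.95)/SE₀ ≈ -0.3415.
From the standard normal, P(Z ≥ z) = 0.6336.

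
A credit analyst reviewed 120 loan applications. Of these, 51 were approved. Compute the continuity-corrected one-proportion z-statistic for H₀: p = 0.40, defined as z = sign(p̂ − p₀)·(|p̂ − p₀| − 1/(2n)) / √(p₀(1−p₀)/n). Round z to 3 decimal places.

z = 0.466

p̂ = 51/120 = 0.42500. p̂ − p₀ = 0.025000.
1/(2n) = 0.004167.
Corrected numerator: |0.025000| − 0.004167 = 0.020833.
SE₀ = √(0.40·0.60/120) = 0.044721.
z = (+)0.020833/0.044721 = 0.466.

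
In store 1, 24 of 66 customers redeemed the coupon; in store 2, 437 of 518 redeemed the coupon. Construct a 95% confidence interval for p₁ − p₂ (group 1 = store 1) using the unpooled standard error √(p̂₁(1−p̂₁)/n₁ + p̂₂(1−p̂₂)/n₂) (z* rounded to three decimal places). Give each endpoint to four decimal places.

p̂₁ = 0.36364, p̂₂ = 0.84363, so the observed difference is -0.47999.
SE = √(0.003506136 + 0.000254670) = √0.003760806 = 0.061325.
The 95% critical value is z* = 1.960. Margin of error = 0.12020.
Interval: -0.47999 ± 0.12020 → (-0.6002, -0.3598).

(-0.6002, -0.3598)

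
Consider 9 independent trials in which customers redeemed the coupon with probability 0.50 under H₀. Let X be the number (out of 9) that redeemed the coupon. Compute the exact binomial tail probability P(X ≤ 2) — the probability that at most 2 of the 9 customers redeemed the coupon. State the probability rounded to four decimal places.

X ~ Binomial(n=9, p=0.50).
P(X ≤ 2) = C(9,0)·0.50^0·0.50^9 + C(9,1)·0.50^1·0.50^8 + C(9,2)·0.50^2·0.50^7.
= 0.001953 + 0.017578 + 0.070312 = 0.0898.

P = 0.0898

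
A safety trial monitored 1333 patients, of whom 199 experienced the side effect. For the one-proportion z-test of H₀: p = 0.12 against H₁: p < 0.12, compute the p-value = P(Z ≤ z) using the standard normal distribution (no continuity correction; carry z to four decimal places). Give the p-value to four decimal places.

Sample proportion p̂ = 199/1333 = 0.14929.
SE₀ = √(0.12·0.88/1333) = 0.008901.
Test statistic (full precision, shown to 4 dp): z = (199/1333 − 0.12)/SE₀ ≈ 3.2905.
From the standard normal, P(Z ≤ z) = 0.9995.

p-value = 0.9995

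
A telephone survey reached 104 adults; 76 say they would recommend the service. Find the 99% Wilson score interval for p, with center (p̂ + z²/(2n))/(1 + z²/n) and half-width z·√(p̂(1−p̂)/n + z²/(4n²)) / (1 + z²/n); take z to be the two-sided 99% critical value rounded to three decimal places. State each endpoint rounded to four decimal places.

(0.6074, 0.8264)

p̂ = 76/104 = 0.73077; z = 2.576, so z² = 6.635776.
1 + z²/n = 1.063806.
Center = (0.73077 + 0.031903)/1.063806 = 0.71693.
Radicand: p̂(1−p̂)/n + z²/(4n²) = 0.001891784 + 0.000153379 = 0.002045163.
Half-width = z·√(radicand)/denom = 2.576·0.045223/1.063806 = 0.10951.
So the interval runs from 0.6074 to 0.8264.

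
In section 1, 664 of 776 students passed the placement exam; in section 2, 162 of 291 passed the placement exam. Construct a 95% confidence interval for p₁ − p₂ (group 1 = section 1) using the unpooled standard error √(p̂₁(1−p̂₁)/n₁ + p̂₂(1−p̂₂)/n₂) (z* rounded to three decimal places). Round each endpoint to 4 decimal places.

(0.2368, 0.3612)

p̂₁ = 0.85567, p̂₂ = 0.55670, so the observed difference is 0.29897.
Unpooled SE = √(p̂₁(1−p̂₁)/n₁ + p̂₂(1−p̂₂)/n₂) = √(0.000159148 + 0.000848058) = 0.031737.
z* = 1.960 at the 95% level. Margin = 1.960·0.031737 = 0.06220.
CI: 0.29897 ± 0.06220 = (0.2368, 0.3612).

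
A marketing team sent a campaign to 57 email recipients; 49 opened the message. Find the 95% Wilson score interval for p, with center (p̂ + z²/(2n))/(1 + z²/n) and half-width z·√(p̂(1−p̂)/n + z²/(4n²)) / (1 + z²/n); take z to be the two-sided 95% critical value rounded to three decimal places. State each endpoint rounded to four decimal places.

(0.7468, 0.9271)

p̂ = 49/57 = 0.85965; z = 1.960, so z² = 3.841600.
Denominator 1 + z²/n = 1 + 3.841600/57 = 1.067396.
Adjusted center: (0.85965 + z²/(2n))/1.067396 = 0.83694.
Radicand: p̂(1−p̂)/n + z²/(4n²) = 0.002116711 + 0.000295599 = 0.002412310.
Half-width = z·√(radicand)/denom = 1.960·0.049115/1.067396 = 0.09019.
So the interval runs from 0.7468 to 0.9271.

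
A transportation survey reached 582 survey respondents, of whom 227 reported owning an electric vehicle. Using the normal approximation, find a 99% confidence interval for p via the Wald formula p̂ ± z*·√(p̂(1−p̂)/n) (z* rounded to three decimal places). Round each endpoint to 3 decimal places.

(0.338, 0.442)

Sample proportion p̂ = 227/582 = 0.39003.
Standard error of p̂: √(0.237908/582) = √0.000408776 = 0.020218.
z* = 2.576 at the 99% level.
Margin of error: 2.576 × 0.020218 = 0.05208.
So the interval runs from 0.338 to 0.442.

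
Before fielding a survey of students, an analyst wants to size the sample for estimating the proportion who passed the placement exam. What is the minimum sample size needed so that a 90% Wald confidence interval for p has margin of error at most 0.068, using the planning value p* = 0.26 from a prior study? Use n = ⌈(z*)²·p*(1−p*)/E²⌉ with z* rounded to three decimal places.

The 90% critical value is z* = 1.645.
p*(1−p*) = 0.26·0.74 = 0.1924.
Required n before rounding: 2.706025 × 0.1924 / 0.068² = 112.595.
⌈112.595⌉ = 113.

n = 113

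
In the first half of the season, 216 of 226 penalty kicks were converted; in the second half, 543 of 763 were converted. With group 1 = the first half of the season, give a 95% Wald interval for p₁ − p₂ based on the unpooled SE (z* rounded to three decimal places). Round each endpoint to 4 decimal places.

p̂₁ = 0.95575, p̂₂ = 0.71166, so the observed difference is 0.24409.
Unpooled SE = √(p̂₁(1−p̂₁)/n₁ + p̂₂(1−p̂₂)/n₂) = √(0.000187124 + 0.000268936) = 0.021356.
For 95% confidence, z* = 1.960. Margin = 1.960·0.021356 = 0.04186.
CI: 0.24409 ± 0.04186 = (0.2022, 0.2859).

(0.2022, 0.2859)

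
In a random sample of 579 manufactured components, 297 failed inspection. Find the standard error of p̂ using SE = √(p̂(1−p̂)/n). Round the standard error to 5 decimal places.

SE = 0.02077

The sample proportion is 297/579 = 0.51295.
p̂(1−p̂) = 0.51295·0.48705 = 0.249832.
SE = √(0.249832/579) = √0.000431489 = 0.02077.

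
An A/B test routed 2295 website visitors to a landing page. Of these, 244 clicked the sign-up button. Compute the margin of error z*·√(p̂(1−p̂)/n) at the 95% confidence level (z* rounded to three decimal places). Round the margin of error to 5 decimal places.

ME = 0.01261

p̂ = 244/2295 = 0.10632.
Standard error of p̂: √(0.095015/2295) = √0.000041401 = 0.006434.
The 95% critical value is z* = 1.960.
ME = 1.960·0.006434 = 0.01261.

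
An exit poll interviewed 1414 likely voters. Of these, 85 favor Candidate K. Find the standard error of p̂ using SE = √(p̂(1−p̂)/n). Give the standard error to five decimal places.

p̂ = 85/1414 = 0.06011.
p̂(1−p̂) = 0.056497.
SE = √(0.056497/1414) = 0.00632.

SE = 0.00632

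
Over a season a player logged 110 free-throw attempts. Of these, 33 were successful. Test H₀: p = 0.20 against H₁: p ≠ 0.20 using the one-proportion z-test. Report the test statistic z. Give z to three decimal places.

z = 2.622

The sample proportion is 33/110 = 0.30000.
SE₀ = √(0.20·0.80/110) = 0.038139.
Test statistic: z = 0.10000/0.038139 = 2.622.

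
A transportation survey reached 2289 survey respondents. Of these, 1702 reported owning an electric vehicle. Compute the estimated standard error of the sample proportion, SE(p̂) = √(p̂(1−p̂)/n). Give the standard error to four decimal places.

SE = 0.0091

With x = 1702 successes in n = 2289, p̂ = 0.74356.
p̂(1−p̂) = 0.74356·0.25644 = 0.190679.
SE = √(0.190679/2289) = 0.0091.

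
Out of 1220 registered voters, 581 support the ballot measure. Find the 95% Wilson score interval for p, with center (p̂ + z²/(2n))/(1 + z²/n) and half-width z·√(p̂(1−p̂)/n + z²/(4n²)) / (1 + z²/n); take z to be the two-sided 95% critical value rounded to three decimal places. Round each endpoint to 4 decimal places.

(0.4483, 0.5043)

p̂ = 581/1220 = 0.47623; z = 1.960, so z² = 3.841600.
1 + z²/n = 1.003149.
Adjusted center: (0.47623 + z²/(2n))/1.003149 = 0.47630.
Radicand: p̂(1−p̂)/n + z²/(4n²) = 0.000204455 + 0.000000645 = 0.000205100.
Half-width = z·√(radicand)/denom = 1.960·0.014321/1.003149 = 0.02798.
CI: 0.47630 ± 0.02798 = (0.4483, 0.5043).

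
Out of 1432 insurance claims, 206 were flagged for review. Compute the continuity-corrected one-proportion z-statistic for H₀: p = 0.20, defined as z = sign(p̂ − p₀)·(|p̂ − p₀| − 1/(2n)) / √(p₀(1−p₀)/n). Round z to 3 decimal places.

z = -5.279

p̂ = 206/1432 = 0.14385. p̂ − p₀ = -0.056145.
Continuity correction 1/(2n) = 1/2864 = 0.000349.
Corrected numerator: |-0.056145| − 0.000349 = 0.055796.
Under H₀, SE = √(p₀(1−p₀)/n) = √(0.20·0.80/1432) = √0.000111732 = 0.010570.
z = −0.055796/0.010570 = -5.279.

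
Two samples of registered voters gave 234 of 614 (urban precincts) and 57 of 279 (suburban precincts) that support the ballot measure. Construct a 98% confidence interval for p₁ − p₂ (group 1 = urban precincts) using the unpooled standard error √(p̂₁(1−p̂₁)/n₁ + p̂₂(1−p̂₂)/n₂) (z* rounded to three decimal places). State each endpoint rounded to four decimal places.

(0.1045, 0.2491)

p̂₁ = 0.38111, p̂₂ = 0.20430, so the observed difference is 0.17681.
Unpooled SE = √(p̂₁(1−p̂₁)/n₁ + p̂₂(1−p̂₂)/n₂) = √(0.000384144 + 0.000582660) = 0.031093.
z* = 2.326 at the 98% level. Margin of error = 0.07232.
CI: 0.17681 ± 0.07232 = (0.1045, 0.2491).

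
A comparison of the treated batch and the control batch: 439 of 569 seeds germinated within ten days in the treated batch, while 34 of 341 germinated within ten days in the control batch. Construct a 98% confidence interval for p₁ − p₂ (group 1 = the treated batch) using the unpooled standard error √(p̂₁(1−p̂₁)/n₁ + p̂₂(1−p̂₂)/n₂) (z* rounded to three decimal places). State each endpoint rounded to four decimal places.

p̂₁ = 439/569 = 0.77153, p̂₂ = 34/341 = 0.09971; p̂₁ − p̂₂ = 0.67182.
Unpooled SE = √(p̂₁(1−p̂₁)/n₁ + p̂₂(1−p̂₂)/n₂) = √(0.000309793 + 0.000263241) = 0.023938.
For 98% confidence, z* = 2.326. Margin of error = 0.05568.
So the interval runs from 0.6161 to 0.7275.

(0.6161, 0.7275)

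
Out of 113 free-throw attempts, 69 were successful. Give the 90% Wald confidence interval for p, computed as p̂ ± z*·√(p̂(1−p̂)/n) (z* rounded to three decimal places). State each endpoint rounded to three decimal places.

p̂ = 69/113 = 0.61062.
SE = √(p̂(1−p̂)/n) = √(0.237763/113) = 0.045870.
For 90% confidence, z* = 1.645.
Margin of error: 1.645 × 0.045870 = 0.07546.
Interval: 0.61062 ± 0.07546 → (0.535, 0.686).

(0.535, 0.686)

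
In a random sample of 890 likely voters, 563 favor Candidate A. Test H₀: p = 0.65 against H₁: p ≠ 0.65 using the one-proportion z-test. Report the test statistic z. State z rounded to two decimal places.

z = -1.09

Sample proportion p̂ = 563/890 = 0.63258.
SE₀ = √(0.65·0.35/890) = 0.015988.
z = (0.63258 − 0.65)/0.015988 = -0.01742/0.015988 = -1.09.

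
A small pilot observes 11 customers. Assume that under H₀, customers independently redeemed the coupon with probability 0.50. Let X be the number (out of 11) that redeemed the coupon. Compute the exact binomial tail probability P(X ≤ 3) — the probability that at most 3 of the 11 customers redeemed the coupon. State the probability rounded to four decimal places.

X is binomial with n = 11 and p = 0.50.
P(X ≤ 3) = C(11,0)·0.50^0·0.50^11 + C(11,1)·0.50^1·0.50^10 + C(11,2)·0.50^2·0.50^9 + C(11,3)·0.50^3·0.50^8.
= 0.000488 + 0.005371 + 0.026855 + 0.080566 = 0.1133.

P = 0.1133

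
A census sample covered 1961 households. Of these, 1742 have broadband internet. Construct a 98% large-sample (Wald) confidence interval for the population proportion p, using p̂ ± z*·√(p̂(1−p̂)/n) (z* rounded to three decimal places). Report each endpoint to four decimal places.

p̂ = 1742/1961 = 0.88832.
SE(p̂) = √(0.88832·0.11168/1961) = 0.007113.
For 98% confidence, z* = 2.326.
Margin of error: 2.326 × 0.007113 = 0.01654.
Interval: 0.88832 ± 0.01654 → (0.8718, 0.9049).

(0.8718, 0.9049)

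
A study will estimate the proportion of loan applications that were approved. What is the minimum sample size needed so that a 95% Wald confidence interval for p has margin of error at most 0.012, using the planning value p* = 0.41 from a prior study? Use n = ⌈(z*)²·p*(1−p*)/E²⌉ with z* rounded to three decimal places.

z* = 1.960 at the 95% level.
p*(1−p*) = 0.2419.
Required n before rounding: 3.841600 × 0.2419 / 0.012² = 6453.354.
Rounding up, n = 6454.

n = 6454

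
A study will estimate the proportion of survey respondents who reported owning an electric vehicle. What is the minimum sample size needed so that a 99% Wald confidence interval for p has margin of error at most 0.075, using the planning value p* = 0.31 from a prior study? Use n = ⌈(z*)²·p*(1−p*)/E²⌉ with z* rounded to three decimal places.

n = 253

For 99% confidence, z* = 2.576.
p*(1−p*) = 0.31·0.69 = 0.2139.
Required n before rounding: 6.635776 × 0.2139 / 0.075² = 252.336.
Rounding up, n = 253.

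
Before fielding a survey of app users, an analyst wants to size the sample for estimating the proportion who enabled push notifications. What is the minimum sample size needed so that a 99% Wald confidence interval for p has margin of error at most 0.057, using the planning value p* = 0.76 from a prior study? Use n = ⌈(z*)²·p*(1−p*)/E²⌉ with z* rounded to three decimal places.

n = 373

The 99% critical value is z* = 2.576.
p*(1−p*) = 0.1824.
(z*)²·p*(1−p*)/E² = 6.635776·0.1824/0.003249 = 372.535.
Rounding up, n = 373.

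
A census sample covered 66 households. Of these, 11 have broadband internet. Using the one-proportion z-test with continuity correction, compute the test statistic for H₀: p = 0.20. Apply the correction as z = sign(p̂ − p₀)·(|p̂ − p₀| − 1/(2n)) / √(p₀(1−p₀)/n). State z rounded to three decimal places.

With x = 11 successes in n = 66, p̂ = 0.16667. p̂ − p₀ = -0.033333.
Continuity correction 1/(2n) = 1/132 = 0.007576.
Corrected numerator: |-0.033333| − 0.007576 = 0.025757.
Null standard error: √(0.20·0.80/66) = √0.002424242 = 0.049237.
z = −0.025757/0.049237 = -0.523.

z = -0.523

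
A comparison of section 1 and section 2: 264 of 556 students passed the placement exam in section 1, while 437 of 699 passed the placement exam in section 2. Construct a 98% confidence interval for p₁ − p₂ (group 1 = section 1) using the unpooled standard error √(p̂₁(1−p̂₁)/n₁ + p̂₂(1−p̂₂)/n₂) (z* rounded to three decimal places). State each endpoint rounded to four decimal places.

p̂₁ = 0.47482, p̂₂ = 0.62518, so the observed difference is -0.15036.
Unpooled SE = √(p̂₁(1−p̂₁)/n₁ + p̂₂(1−p̂₂)/n₂) = √(0.000448500 + 0.000335236) = 0.027995.
z* = 2.326 at the 98% level. Margin of error = 0.06512.
Interval: -0.15036 ± 0.06512 → (-0.2155, -0.0852).

(-0.2155, -0.0852)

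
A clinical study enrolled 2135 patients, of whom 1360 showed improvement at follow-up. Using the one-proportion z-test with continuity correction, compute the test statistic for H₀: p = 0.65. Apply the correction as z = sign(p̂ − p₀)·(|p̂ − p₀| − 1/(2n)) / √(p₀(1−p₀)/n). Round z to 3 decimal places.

p̂ = 1360/2135 = 0.63700. p̂ − p₀ = -0.012998.
Continuity correction 1/(2n) = 1/4270 = 0.000234.
Corrected numerator: |-0.012998| − 0.000234 = 0.012764.
Under H₀, SE = √(p₀(1−p₀)/n) = √(0.65·0.35/2135) = √0.000106557 = 0.010323.
z = (−)0.012764/0.010323 = -1.236.

z = -1.236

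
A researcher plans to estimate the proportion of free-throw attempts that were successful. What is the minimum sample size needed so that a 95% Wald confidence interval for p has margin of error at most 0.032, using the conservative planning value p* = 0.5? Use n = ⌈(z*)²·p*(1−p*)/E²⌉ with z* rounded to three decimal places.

For 95% confidence, z* = 1.960.
p*(1−p*) = 0.50·0.50 = 0.2500.
(z*)²·p*(1−p*)/E² = 3.841600·0.2500/0.001024 = 937.891.
⌈937.891⌉ = 938.

n = 938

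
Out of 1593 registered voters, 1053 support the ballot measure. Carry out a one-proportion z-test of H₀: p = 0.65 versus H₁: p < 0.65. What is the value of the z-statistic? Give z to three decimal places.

Sample proportion p̂ = 1053/1593 = 0.66102.
SE₀ = √(0.65·0.35/1593) = 0.011950.
z = (0.66102 − 0.65)/0.011950 = 0.01102/0.011950 = 0.922.

z = 0.922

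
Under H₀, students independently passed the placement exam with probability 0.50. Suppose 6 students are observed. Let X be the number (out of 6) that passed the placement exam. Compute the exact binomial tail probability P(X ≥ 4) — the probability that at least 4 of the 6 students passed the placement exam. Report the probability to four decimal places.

P = 0.3438

X is binomial with n = 6 and p = 0.50.
P(X ≥ 4) = C(6,4)·0.50^4·0.50^2 + C(6,5)·0.50^5·0.50^1 + C(6,6)·0.50^6·0.50^0.
= 0.234375 + 0.093750 + 0.015625 = 0.3438.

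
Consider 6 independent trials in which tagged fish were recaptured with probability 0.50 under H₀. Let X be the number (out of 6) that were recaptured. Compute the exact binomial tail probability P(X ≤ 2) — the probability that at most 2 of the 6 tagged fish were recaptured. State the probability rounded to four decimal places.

P = 0.3438

X ~ Binomial(n=6, p=0.50).
P(X ≤ 2) = C(6,0)·0.50^0·0.50^6 + C(6,1)·0.50^1·0.50^5 + C(6,2)·0.50^2·0.50^4.
= 0.015625 + 0.093750 + 0.234375 = 0.3438.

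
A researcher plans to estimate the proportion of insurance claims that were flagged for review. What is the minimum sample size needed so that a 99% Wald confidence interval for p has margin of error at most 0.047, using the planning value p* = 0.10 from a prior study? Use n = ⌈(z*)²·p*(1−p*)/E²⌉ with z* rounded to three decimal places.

z* = 2.576 at the 99% level.
p*(1−p*) = 0.10·0.90 = 0.0900.
Required n before rounding: 6.635776 × 0.0900 / 0.047² = 270.358.
Rounding up, n = 271.

n = 271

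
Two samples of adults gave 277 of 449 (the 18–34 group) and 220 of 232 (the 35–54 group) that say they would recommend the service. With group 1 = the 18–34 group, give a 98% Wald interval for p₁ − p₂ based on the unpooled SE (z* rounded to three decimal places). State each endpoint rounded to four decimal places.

p̂₁ = 0.61693, p̂₂ = 0.94828, so the observed difference is -0.33135.
SE = √(0.000526343 + 0.000211417) = √0.000737760 = 0.027162.
z* = 2.326 at the 98% level. Margin of error = 0.06318.
So the interval runs from -0.3945 to -0.2682.

(-0.3945, -0.2682)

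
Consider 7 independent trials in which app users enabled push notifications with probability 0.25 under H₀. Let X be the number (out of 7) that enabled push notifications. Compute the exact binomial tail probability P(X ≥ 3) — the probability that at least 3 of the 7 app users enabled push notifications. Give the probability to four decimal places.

X ~ Binomial(n=7, p=0.25).
P(X ≥ 3) = Σ_{j=3}^{7} C(7,j)·0.25^j·0.75^{7−j}.
= 0.173035 + 0.057678 + 0.011536 + 0.001282 + 0.000061 = 0.2436.

P = 0.2436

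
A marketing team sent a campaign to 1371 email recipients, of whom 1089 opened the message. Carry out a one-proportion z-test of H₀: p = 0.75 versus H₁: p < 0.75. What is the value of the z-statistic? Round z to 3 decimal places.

z = 3.789

With x = 1089 successes in n = 1371, p̂ = 0.79431.
SE₀ = √(0.75·0.25/1371) = 0.011695.
z = (0.79431 − 0.75)/0.011695 = 0.04431/0.011695 = 3.789.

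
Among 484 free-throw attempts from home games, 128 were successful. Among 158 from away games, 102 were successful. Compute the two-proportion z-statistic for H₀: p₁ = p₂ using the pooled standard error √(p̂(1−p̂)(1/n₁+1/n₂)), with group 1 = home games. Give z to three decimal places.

z = -8.675

Sample proportions: p̂₁ = 128/484 = 0.26446 and p̂₂ = 102/158 = 0.64557.
Pooled p̂ = (128+102)/(484+158) = 230/642 = 0.35826.
Pooled SE = √[0.2299085·0.00839523] ≈ 0.043933.
z = -0.38111/0.043933 = -8.675.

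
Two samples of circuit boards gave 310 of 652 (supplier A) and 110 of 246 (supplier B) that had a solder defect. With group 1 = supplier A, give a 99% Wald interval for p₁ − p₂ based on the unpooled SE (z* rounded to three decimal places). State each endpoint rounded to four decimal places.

(-0.0676, 0.1243)

p̂₁ = 0.47546, p̂₂ = 0.44715, so the observed difference is 0.02831.
SE = √(0.000382512 + 0.001004908) = √0.001387420 = 0.037248.
z* = 2.576 at the 99% level. Margin of error = 0.09595.
CI: 0.02831 ± 0.09595 = (-0.0676, 0.1243).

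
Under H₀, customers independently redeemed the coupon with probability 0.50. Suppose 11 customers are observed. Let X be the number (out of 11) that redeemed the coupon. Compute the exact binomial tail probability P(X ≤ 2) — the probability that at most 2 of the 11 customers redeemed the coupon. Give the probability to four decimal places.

X ~ Binomial(n=11, p=0.50).
P(X ≤ 2) = C(11,0)·0.50^0·0.50^11 + C(11,1)·0.50^1·0.50^10 + C(11,2)·0.50^2·0.50^9.
= 0.000488 + 0.005371 + 0.026855 = 0.0327.

P = 0.0327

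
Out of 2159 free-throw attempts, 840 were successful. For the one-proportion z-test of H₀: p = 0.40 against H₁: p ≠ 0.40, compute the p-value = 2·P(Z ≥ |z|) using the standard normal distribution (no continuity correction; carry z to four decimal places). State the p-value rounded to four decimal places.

p-value = 0.2998

The sample proportion is 840/2159 = 0.38907.
SE₀ = √(0.40·0.60/2159) = 0.010543.
Test statistic (full precision, shown to 4 dp): z = (840/2159 − 0.40)/SE₀ ≈ -1.0368.
p-value = 2·P(Z ≥ |z|) with z = -1.0368 → 0.2998.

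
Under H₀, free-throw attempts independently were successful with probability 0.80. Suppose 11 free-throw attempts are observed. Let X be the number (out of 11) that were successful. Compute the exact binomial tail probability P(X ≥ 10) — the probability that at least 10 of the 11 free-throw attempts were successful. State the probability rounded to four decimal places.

X is binomial with n = 11 and p = 0.80.
P(X ≥ 10) = C(11,10)·0.80^10·0.20^1 + C(11,11)·0.80^11·0.20^0.
= 0.236223 + 0.085899 = 0.3221.

P = 0.3221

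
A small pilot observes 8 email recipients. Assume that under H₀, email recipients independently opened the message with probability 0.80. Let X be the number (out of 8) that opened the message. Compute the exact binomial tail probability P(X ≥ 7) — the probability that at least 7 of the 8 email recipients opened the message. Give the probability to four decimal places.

X ~ Binomial(n=8, p=0.80).
P(X ≥ 7) = C(8,7)·0.80^7·0.20^1 + C(8,8)·0.80^8·0.20^0.
= 0.335544 + 0.167772 = 0.5033.

P = 0.5033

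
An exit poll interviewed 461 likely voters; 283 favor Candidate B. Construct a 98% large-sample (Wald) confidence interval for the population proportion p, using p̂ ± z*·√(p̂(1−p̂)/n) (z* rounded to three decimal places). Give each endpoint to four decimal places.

p̂ = 283/461 = 0.61388.
SE = √(p̂(1−p̂)/n) = √(0.237031/461) = 0.022675.
The 98% critical value is z* = 2.326.
Margin = 2.326·0.022675 = 0.05274.
Interval: 0.61388 ± 0.05274 → (0.5611, 0.6666).

(0.5611, 0.6666)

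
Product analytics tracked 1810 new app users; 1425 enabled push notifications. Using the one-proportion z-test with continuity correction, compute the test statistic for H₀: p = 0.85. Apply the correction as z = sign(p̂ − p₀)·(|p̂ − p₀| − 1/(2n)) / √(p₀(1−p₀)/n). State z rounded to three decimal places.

The sample proportion is 1425/1810 = 0.78729. p̂ − p₀ = -0.062707.
1/(2n) = 0.000276.
Corrected numerator: |-0.062707| − 0.000276 = 0.062431.
SE₀ = √(0.85·0.15/1810) = 0.008393.
z = −0.062431/0.008393 = -7.438.

z = -7.438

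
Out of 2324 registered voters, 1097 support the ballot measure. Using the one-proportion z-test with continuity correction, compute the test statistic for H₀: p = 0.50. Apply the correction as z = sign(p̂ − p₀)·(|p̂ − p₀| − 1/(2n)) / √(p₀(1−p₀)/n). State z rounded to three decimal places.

z = -2.676

p̂ = 1097/2324 = 0.47203. p̂ − p₀ = -0.027969.
1/(2n) = 0.000215.
Corrected numerator: |-0.027969| − 0.000215 = 0.027754.
Null standard error: √(0.50·0.50/2324) = √0.000107573 = 0.010372.
z = −0.027754/0.010372 = -2.676.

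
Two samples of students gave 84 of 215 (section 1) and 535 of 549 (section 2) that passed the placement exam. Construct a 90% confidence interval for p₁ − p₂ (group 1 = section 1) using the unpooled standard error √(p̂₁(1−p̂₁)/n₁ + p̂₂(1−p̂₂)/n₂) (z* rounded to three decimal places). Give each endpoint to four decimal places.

p̂₁ = 84/215 = 0.39070, p̂₂ = 535/549 = 0.97450; p̂₁ − p̂₂ = -0.58380.
Unpooled SE = √(p̂₁(1−p̂₁)/n₁ + p̂₂(1−p̂₂)/n₂) = √(0.001107223 + 0.000045265) = 0.033948.
The 90% critical value is z* = 1.645. Margin = 1.645·0.033948 = 0.05584.
So the interval runs from -0.6396 to -0.5280.

(-0.6396, -0.5280)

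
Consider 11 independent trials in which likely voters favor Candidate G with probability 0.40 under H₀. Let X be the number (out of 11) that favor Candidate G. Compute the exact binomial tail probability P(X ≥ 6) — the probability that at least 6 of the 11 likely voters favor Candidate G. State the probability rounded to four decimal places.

X ~ Binomial(n=11, p=0.40).
P(X ≥ 6) = Σ_{j=6}^{11} C(11,j)·0.40^j·0.60^{11−j}.
= 0.147149 + 0.070071 + 0.023357 + 0.005190 + 0.000692 + 0.000042 = 0.2465.

P = 0.2465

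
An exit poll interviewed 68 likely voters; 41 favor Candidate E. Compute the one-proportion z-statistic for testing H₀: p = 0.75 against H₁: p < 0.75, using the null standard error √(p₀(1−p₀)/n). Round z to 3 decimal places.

z = -2.801

With x = 41 successes in n = 68, p̂ = 0.60294.
SE₀ = √(0.75·0.25/68) = 0.052511.
Test statistic: z = -0.14706/0.052511 = -2.801.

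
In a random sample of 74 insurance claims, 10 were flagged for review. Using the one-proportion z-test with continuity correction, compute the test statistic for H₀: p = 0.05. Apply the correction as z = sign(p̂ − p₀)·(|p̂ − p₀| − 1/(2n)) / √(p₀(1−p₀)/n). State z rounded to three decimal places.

z = 3.094

Sample proportion p̂ = 10/74 = 0.13514. p̂ − p₀ = 0.085135.
1/(2n) = 0.006757.
Corrected numerator: |0.085135| − 0.006757 = 0.078378.
Null standard error: √(0.05·0.95/74) = √0.000641892 = 0.025336.
z = +0.078378/0.025336 = 3.094.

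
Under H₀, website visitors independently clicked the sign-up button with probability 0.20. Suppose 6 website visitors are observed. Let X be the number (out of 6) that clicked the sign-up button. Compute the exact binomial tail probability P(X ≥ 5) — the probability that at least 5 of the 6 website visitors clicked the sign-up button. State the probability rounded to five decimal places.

P = 0.00160

X is binomial with n = 6 and p = 0.20.
P(X ≥ 5) = C(6,5)·0.20^5·0.80^1 + C(6,6)·0.20^6·0.80^0.
= 0.001536 + 0.000064 = 0.00160.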